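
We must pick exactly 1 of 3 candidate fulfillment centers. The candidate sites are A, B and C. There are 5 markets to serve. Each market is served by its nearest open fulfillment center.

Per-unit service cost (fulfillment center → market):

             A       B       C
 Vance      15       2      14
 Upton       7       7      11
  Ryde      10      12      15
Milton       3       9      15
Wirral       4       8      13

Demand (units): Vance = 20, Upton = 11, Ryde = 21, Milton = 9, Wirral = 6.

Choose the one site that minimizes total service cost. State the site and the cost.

With exactly 1 open, each market uses its cheapest among the chosen.
{B}: Vance→B 2·20=40, Upton→B 7·11=77, Ryde→B 12·21=252, Milton→B 9·9=81, Wirral→B 8·6=48. Service cost 498.
{A}: service cost 638
{C}: service cost 929
Among all 3 size-1 choices, {B} is lowest.

Choose B only; total service cost 498.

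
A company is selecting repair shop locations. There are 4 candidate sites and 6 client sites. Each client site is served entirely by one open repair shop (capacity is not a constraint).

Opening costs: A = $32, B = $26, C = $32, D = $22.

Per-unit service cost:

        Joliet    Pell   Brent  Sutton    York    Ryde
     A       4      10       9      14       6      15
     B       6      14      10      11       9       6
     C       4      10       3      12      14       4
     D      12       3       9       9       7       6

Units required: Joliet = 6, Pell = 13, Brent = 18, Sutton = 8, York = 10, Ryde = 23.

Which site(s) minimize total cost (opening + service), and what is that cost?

Open C and D; minimum total cost 405.

For any fixed open set, each client site goes to its cheapest open site; total = fixed + service.
{C, D}: Joliet→C 4·6=24, Pell→D 3·13=39, Brent→C 3·18=54, Sutton→D 9·8=72, York→D 7·10=70, Ryde→C 4·23=92. Service 351; fixed 54; total 405.
{A, C, D}: Joliet→A 4·6=24, Pell→D 3·13=39, Brent→C 3·18=54, Sutton→D 9·8=72, York→A 6·10=60, Ryde→C 4·23=92. Service 341; fixed 86; total 427.
{B, C, D}: Joliet→C 4·6=24, Pell→D 3·13=39, Brent→C 3·18=54, Sutton→D 9·8=72, York→D 7·10=70, Ryde→C 4·23=92. Service 351; fixed 80; total 431.
{A, B, C, D}: service 341 + fixed 112 = 453
No other subset beats 405.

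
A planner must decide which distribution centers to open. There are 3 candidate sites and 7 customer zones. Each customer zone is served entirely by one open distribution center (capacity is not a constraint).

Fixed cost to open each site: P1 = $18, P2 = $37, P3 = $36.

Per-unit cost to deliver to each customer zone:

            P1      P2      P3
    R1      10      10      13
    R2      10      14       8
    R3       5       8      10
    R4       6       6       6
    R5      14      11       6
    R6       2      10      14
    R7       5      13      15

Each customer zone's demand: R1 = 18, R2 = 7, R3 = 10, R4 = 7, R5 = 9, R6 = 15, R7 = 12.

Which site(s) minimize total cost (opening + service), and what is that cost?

For any fixed open set, each customer zone goes to its cheapest open site; total = fixed + service.
{P1, P3}: R1→P1 10·18=180, R2→P3 8·7=56, R3→P1 5·10=50, R4→P1 6·7=42, R5→P3 6·9=54, R6→P1 2·15=30, R7→P1 5·12=60. Service 472; fixed 54; total 526.
{P1, P2, P3}: service 472 + fixed 91 = 563
{P1}: R1→P1 10·18=180, R2→P1 10·7=70, R3→P1 5·10=50, R4→P1 6·7=42, R5→P1 14·9=126, R6→P1 2·15=30, R7→P1 5·12=60. Service 558; fixed 18; total 576.
No other subset beats 526.

Open P1 and P3; minimum total cost 526.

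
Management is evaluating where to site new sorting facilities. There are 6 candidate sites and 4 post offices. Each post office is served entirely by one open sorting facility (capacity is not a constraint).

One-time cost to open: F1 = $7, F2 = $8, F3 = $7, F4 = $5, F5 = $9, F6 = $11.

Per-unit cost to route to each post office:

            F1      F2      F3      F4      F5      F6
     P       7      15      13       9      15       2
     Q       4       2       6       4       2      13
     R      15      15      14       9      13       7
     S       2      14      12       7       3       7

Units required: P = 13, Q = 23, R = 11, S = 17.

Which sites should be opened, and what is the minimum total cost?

For any fixed open set, each post office goes to its cheapest open site; total = fixed + service.
{F1, F2, F6}: P→F6 2·13=26, Q→F2 2·23=46, R→F6 7·11=77, S→F1 2·17=34. Service 183; fixed 26; total 209.
{F1, F5, F6}: P→F6 2·13=26, Q→F5 2·23=46, R→F6 7·11=77, S→F1 2·17=34. Service 183; fixed 27; total 210.
{F1, F2, F4, F6}: service 183 + fixed 31 = 214
{F1, F2, F3, F4, F5, F6}: service 183 + fixed 47 = 230
No other subset beats 209.

Open F1, F2 and F6; minimum total cost 209.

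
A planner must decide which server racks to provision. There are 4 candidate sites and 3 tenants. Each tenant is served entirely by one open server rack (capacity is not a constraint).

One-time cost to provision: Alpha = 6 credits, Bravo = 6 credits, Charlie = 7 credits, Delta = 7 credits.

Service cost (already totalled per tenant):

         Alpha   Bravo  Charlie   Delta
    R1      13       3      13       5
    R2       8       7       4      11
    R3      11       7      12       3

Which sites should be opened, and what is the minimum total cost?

Open Bravo only; minimum total cost 23.

For any fixed open set, each tenant goes to its cheapest open site; total = fixed + service.
{Bravo}: R1→Bravo 3, R2→Bravo 7, R3→Bravo 7. Service 17; fixed 6; total 23.
{Bravo, Delta}: service 13 + fixed 13 = 26
{Charlie, Delta}: service 12 + fixed 14 = 26
{Alpha, Bravo, Charlie, Delta}: R1→Bravo 3, R2→Charlie 4, R3→Delta 3. Service 10; fixed 26; total 36.
(All 15 nonempty subsets were checked; Bravo only is lowest.)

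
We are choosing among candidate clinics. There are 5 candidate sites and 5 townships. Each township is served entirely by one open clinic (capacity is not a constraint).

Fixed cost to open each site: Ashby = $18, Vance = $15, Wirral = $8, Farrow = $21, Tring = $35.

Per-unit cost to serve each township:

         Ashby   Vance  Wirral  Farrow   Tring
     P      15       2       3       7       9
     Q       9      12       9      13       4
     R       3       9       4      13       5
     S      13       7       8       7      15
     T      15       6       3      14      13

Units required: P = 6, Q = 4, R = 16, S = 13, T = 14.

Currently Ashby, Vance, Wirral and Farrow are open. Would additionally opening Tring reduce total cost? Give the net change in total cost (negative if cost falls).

Current service cost with {Ashby, Vance, Wirral, Farrow}: 229.
Adding Tring: each township re-picks its cheapest; new service cost 209, saving 20.
Extra fixed cost: 35. Net change = 35 − 20 = 15.
(Totals: 291 → 306.)

No — net change +15 (cost rises by 15).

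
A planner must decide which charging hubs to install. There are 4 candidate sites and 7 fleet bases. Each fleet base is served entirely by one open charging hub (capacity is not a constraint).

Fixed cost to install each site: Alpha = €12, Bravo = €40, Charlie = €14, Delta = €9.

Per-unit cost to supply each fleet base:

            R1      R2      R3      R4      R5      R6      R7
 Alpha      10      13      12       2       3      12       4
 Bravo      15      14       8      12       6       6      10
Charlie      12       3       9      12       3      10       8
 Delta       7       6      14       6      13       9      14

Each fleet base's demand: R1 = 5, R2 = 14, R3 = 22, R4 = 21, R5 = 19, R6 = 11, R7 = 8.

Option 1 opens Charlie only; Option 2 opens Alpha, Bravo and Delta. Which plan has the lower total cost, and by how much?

Option 1: {Charlie}: R1→Charlie 12·5=60, R2→Charlie 3·14=42, R3→Charlie 9·22=198, R4→Charlie 12·21=252, R5→Charlie 3·19=57, R6→Charlie 10·11=110, R7→Charlie 8·8=64. Service 783; fixed 14; total 797.
Option 2: {Alpha, Bravo, Delta}: R1→Delta 7·5=35, R2→Delta 6·14=84, R3→Bravo 8·22=176, R4→Alpha 2·21=42, R5→Alpha 3·19=57, R6→Bravo 6·11=66, R7→Alpha 4·8=32. Service 492; fixed 61; total 553.
Difference: |797 − 553| = 244.

Option 2 is cheaper by 244.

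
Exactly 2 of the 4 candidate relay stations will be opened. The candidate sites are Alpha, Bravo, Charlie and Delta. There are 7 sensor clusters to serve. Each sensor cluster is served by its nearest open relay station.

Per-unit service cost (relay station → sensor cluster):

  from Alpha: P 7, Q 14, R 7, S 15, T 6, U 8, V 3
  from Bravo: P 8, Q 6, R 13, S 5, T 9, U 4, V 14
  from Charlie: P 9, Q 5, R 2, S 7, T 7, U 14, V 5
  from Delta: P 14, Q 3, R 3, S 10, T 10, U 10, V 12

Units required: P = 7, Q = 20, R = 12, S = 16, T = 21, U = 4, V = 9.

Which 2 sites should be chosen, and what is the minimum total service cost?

Choose Bravo and Charlie; total service cost 468.

With exactly 2 open, each sensor cluster uses its cheapest among the chosen.
{Bravo, Charlie}: P→Bravo 8·7=56, Q→Charlie 5·20=100, R→Charlie 2·12=24, S→Bravo 5·16=80, T→Charlie 7·21=147, U→Bravo 4·4=16, V→Charlie 5·9=45. Service cost 468.
{Alpha, Charlie}: service cost 470
{Alpha, Delta}: service cost 490
Among all 6 size-2 choices, {Bravo, Charlie} is lowest.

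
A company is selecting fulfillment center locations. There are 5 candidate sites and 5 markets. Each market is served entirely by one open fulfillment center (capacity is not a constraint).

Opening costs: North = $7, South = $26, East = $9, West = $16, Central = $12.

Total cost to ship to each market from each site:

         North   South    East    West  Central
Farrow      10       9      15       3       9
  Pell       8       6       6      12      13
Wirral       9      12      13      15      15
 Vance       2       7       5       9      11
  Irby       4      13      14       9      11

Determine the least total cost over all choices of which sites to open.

Minimum total cost: 40

For any fixed open set, each market goes to its cheapest open site; total = fixed + service.
{North}: Farrow→North 10, Pell→North 8, Wirral→North 9, Vance→North 2, Irby→North 4. Service 33; fixed 7; total 40.
{North, East}: service 31 + fixed 16 = 47
{North, West}: Farrow→West 3, Pell→North 8, Wirral→North 9, Vance→North 2, Irby→North 4. Service 26; fixed 23; total 49.
{North, South, East, West, Central}: Farrow→West 3, Pell→South 6, Wirral→North 9, Vance→North 2, Irby→North 4. Service 24; fixed 70; total 94.
No other subset beats 40.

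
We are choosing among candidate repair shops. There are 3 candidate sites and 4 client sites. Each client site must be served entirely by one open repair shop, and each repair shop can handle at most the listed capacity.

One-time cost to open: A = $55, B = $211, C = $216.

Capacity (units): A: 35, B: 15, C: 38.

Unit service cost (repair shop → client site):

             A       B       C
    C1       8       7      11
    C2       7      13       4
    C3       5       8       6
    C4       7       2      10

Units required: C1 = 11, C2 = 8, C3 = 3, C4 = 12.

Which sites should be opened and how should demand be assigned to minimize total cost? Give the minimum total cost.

Minimum total cost: 298

Open {A}: C1→A 8·11=88, C2→A 7·8=56, C3→A 5·3=15, C4→A 7·12=84.
Loads: A carries 34/35. Service 243; fixed 55; total 298.
Next best feasible plan costs 449.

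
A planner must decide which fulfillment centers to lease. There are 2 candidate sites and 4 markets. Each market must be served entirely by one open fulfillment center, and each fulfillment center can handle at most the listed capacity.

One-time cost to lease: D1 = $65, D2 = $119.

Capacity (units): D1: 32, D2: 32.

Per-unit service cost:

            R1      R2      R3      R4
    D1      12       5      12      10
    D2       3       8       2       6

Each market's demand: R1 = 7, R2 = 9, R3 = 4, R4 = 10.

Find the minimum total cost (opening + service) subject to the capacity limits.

Minimum total cost: 280

Open {D2}: R1→D2 3·7=21, R2→D2 8·9=72, R3→D2 2·4=8, R4→D2 6·10=60.
Loads: D2 carries 30/32. Service 161; fixed 119; total 280.
Next best feasible plan costs 318.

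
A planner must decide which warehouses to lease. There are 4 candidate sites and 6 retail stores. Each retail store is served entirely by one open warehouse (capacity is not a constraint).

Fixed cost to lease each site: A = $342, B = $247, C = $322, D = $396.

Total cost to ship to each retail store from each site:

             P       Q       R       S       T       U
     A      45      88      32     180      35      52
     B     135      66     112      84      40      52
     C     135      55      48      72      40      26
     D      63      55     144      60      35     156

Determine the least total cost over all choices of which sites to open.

Minimum total cost: 698

For any fixed open set, each retail store goes to its cheapest open site; total = fixed + service.
{C}: P→C 135, Q→C 55, R→C 48, S→C 72, T→C 40, U→C 26. Service 376; fixed 322; total 698.
{B}: P→B 135, Q→B 66, R→B 112, S→B 84, T→B 40, U→B 52. Service 489; fixed 247; total 736.
{A}: service 432 + fixed 342 = 774
{A, B, C, D}: service 253 + fixed 1307 = 1560
(All 15 nonempty subsets were checked; C only is lowest.)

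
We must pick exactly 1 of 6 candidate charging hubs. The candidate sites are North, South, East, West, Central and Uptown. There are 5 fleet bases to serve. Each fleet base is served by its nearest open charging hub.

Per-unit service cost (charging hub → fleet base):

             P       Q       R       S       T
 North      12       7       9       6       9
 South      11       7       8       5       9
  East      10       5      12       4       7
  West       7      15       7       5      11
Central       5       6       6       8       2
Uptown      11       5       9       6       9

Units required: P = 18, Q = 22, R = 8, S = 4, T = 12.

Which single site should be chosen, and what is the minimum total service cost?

With exactly 1 open, each fleet base uses its cheapest among the chosen.
{Central}: P→Central 5·18=90, Q→Central 6·22=132, R→Central 6·8=48, S→Central 8·4=32, T→Central 2·12=24. Service cost 326.
{East}: service cost 486
{Uptown}: service cost 512
Among all 6 size-1 choices, {Central} is lowest.

Choose Central only; total service cost 326.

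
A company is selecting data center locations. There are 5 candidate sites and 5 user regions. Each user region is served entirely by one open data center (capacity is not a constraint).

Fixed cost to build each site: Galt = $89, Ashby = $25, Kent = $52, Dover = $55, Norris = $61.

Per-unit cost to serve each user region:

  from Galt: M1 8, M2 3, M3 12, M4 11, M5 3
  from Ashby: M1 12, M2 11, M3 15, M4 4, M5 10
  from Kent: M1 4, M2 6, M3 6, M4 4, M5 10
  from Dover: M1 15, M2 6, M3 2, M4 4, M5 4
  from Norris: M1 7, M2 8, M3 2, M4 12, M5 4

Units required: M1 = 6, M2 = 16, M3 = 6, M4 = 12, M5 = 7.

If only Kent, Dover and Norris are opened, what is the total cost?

Each user region is assigned to its cheapest site among the open ones.
{Kent, Dover, Norris}: M1→Kent 4·6=24, M2→Kent 6·16=96, M3→Dover 2·6=12, M4→Kent 4·12=48, M5→Dover 4·7=28. Service 208; fixed 168; total 376.

Total cost: 376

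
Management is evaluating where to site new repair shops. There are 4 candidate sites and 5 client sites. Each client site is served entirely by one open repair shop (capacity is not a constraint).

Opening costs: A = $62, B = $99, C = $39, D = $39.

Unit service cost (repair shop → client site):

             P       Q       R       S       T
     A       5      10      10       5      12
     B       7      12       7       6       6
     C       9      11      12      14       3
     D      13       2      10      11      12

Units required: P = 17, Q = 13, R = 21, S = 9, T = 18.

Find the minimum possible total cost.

For any fixed open set, each client site goes to its cheapest open site; total = fixed + service.
{A, C, D}: P→A 5·17=85, Q→D 2·13=26, R→A 10·21=210, S→A 5·9=45, T→C 3·18=54. Service 420; fixed 140; total 560.
{B, C, D}: service 400 + fixed 177 = 577
{B, D}: service 454 + fixed 138 = 592
{A, B, C, D}: service 357 + fixed 239 = 596
No other subset beats 560.

Minimum total cost: 560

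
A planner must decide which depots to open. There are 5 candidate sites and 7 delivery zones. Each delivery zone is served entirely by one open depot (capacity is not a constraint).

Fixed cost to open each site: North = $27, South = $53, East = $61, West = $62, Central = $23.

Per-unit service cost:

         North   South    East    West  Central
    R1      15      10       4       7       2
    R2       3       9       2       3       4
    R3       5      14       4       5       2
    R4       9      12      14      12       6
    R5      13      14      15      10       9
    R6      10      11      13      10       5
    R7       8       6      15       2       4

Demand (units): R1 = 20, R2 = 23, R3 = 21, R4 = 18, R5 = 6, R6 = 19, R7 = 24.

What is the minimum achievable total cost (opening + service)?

For any fixed open set, each delivery zone goes to its cheapest open site; total = fixed + service.
{West, Central}: R1→Central 2·20=40, R2→West 3·23=69, R3→Central 2·21=42, R4→Central 6·18=108, R5→Central 9·6=54, R6→Central 5·19=95, R7→West 2·24=48. Service 456; fixed 85; total 541.
{Central}: service 527 + fixed 23 = 550
{North, Central}: R1→Central 2·20=40, R2→North 3·23=69, R3→Central 2·21=42, R4→Central 6·18=108, R5→Central 9·6=54, R6→Central 5·19=95, R7→Central 4·24=96. Service 504; fixed 50; total 554.
{North, South, East, West, Central}: service 433 + fixed 226 = 659
No other subset beats 541.

Minimum total cost: 541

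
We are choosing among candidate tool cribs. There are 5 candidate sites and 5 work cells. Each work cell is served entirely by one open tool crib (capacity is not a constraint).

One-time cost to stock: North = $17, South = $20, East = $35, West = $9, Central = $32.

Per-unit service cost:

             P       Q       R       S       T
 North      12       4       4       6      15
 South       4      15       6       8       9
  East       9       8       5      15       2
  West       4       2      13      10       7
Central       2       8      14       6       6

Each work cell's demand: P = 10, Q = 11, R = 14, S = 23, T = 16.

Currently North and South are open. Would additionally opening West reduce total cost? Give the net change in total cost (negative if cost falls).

Yes — net change −45 (cost falls by 45).

Current service cost with {North, South}: 422.
Adding West: each work cell re-picks its cheapest; new service cost 368, saving 54.
Extra fixed cost: 9. Net change = 9 − 54 = -45.
(Totals: 459 → 414.)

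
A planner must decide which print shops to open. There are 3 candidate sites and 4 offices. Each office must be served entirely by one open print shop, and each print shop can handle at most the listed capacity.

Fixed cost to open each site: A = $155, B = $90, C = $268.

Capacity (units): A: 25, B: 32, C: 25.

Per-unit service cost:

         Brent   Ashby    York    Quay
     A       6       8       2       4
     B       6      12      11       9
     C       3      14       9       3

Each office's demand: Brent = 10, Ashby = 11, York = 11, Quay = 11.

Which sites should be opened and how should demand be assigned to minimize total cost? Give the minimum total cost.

Open {A, B}: Brent→B 6·10=60, Ashby→B 12·11=132, York→A 2·11=22, Quay→A 4·11=44.
Loads: A carries 22/25, B carries 21/32. Service 258; fixed 245; total 503.
Next best feasible plan costs 514.

Minimum total cost: 503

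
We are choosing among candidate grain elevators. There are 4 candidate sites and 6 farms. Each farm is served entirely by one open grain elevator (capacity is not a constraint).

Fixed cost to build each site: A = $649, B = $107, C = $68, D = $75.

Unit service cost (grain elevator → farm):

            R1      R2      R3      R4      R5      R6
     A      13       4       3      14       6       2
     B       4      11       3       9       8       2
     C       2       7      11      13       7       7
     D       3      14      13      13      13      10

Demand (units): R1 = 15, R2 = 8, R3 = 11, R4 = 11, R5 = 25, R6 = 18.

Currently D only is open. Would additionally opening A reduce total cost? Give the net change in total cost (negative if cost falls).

No — net change +140 (cost rises by 140).

Current service cost with {D}: 948.
Adding A: each farm re-picks its cheapest; new service cost 439, saving 509.
Extra fixed cost: 649. Net change = 649 − 509 = 140.
(Totals: 1023 → 1163.)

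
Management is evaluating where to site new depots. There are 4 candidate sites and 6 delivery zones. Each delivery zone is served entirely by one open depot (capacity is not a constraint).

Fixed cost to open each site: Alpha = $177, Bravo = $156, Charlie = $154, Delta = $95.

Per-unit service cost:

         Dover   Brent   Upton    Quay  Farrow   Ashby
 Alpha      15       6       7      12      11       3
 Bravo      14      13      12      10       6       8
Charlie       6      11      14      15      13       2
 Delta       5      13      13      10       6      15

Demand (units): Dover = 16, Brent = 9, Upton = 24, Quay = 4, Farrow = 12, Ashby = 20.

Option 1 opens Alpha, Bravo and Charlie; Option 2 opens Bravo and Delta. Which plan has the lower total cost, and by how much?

Option 1 is cheaper by 51.

Option 1: {Alpha, Bravo, Charlie}: Dover→Charlie 6·16=96, Brent→Alpha 6·9=54, Upton→Alpha 7·24=168, Quay→Bravo 10·4=40, Farrow→Bravo 6·12=72, Ashby→Charlie 2·20=40. Service 470; fixed 487; total 957.
Option 2: {Bravo, Delta}: Dover→Delta 5·16=80, Brent→Bravo 13·9=117, Upton→Bravo 12·24=288, Quay→Bravo 10·4=40, Farrow→Bravo 6·12=72, Ashby→Bravo 8·20=160. Service 757; fixed 251; total 1008.
Difference: |957 − 1008| = 51.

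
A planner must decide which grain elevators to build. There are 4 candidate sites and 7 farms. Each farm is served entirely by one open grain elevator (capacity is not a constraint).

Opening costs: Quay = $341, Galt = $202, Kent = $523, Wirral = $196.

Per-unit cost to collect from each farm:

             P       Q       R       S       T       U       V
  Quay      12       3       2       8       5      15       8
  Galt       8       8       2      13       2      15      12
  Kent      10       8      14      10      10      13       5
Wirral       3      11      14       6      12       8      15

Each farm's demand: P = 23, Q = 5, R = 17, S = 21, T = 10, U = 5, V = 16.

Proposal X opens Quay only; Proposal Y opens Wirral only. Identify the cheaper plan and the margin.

Proposal Y is cheaper by 3.

Proposal X: {Quay}: P→Quay 12·23=276, Q→Quay 3·5=15, R→Quay 2·17=34, S→Quay 8·21=168, T→Quay 5·10=50, U→Quay 15·5=75, V→Quay 8·16=128. Service 746; fixed 341; total 1087.
Proposal Y: {Wirral}: P→Wirral 3·23=69, Q→Wirral 11·5=55, R→Wirral 14·17=238, S→Wirral 6·21=126, T→Wirral 12·10=120, U→Wirral 8·5=40, V→Wirral 15·16=240. Service 888; fixed 196; total 1084.
Difference: |1087 − 1084| = 3.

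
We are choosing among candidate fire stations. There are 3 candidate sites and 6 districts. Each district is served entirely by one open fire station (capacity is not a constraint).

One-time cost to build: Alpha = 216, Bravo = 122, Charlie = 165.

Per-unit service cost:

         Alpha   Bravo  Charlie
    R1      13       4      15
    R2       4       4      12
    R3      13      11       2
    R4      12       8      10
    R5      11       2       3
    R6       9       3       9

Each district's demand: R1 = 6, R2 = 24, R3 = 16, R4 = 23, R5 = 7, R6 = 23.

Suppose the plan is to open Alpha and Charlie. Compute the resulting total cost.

Total cost: 1045

Each district is assigned to its cheapest site among the open ones.
{Alpha, Charlie}: R1→Alpha 13·6=78, R2→Alpha 4·24=96, R3→Charlie 2·16=32, R4→Charlie 10·23=230, R5→Charlie 3·7=21, R6→Alpha 9·23=207. Service 664; fixed 381; total 1045.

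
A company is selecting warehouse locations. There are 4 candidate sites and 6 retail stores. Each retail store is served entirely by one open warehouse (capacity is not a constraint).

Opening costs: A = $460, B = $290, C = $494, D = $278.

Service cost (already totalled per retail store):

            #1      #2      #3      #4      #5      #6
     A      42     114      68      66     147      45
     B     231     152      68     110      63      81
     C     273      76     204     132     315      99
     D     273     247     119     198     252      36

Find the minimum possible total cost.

For any fixed open set, each retail store goes to its cheapest open site; total = fixed + service.
{A}: #1→A 42, #2→A 114, #3→A 68, #4→A 66, #5→A 147, #6→A 45. Service 482; fixed 460; total 942.
{B}: service 705 + fixed 290 = 995
{A, B}: service 398 + fixed 750 = 1148
{A, B, C, D}: #1→A 42, #2→C 76, #3→A 68, #4→A 66, #5→B 63, #6→D 36. Service 351; fixed 1522; total 1873.
No other subset beats 942.

Minimum total cost: 942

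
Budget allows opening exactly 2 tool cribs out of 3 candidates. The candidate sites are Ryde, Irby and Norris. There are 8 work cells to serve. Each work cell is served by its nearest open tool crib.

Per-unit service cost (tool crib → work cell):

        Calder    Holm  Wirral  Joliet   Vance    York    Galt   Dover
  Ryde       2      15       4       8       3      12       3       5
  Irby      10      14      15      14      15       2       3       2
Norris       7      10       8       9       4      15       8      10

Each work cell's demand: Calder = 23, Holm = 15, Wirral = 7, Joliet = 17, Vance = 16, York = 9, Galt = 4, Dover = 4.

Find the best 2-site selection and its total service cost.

With exactly 2 open, each work cell uses its cheapest among the chosen.
{Ryde, Irby}: Calder→Ryde 2·23=46, Holm→Irby 14·15=210, Wirral→Ryde 4·7=28, Joliet→Ryde 8·17=136, Vance→Ryde 3·16=48, York→Irby 2·9=18, Galt→Ryde 3·4=12, Dover→Irby 2·4=8. Service cost 506.
{Ryde, Norris}: service cost 548
{Irby, Norris}: service cost 622
Among all 3 size-2 choices, {Ryde, Irby} is lowest.

Choose Ryde and Irby; total service cost 506.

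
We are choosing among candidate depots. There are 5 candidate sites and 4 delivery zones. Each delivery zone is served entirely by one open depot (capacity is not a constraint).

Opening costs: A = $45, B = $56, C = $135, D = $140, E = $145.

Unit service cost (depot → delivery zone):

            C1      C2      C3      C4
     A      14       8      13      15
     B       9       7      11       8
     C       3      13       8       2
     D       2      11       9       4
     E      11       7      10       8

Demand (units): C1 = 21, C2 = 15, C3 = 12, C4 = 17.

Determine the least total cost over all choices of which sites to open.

Minimum total cost: 489

For any fixed open set, each delivery zone goes to its cheapest open site; total = fixed + service.
{B, C}: C1→C 3·21=63, C2→B 7·15=105, C3→C 8·12=96, C4→C 2·17=34. Service 298; fixed 191; total 489.
{A, C}: service 313 + fixed 180 = 493
{B, D}: C1→D 2·21=42, C2→B 7·15=105, C3→D 9·12=108, C4→D 4·17=68. Service 323; fixed 196; total 519.
{A, B, C, D, E}: service 277 + fixed 521 = 798
No other subset beats 489.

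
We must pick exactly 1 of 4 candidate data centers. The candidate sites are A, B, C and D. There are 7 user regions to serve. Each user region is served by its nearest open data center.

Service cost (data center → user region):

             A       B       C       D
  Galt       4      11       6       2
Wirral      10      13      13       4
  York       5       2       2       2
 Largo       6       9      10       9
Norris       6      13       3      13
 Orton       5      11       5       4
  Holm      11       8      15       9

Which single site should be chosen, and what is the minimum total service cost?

With exactly 1 open, each user region uses its cheapest among the chosen.
{D}: Galt→D 2, Wirral→D 4, York→D 2, Largo→D 9, Norris→D 13, Orton→D 4, Holm→D 9. Service cost 43.
{A}: service cost 47
{C}: service cost 54
Among all 4 size-1 choices, {D} is lowest.

Choose D only; total service cost 43.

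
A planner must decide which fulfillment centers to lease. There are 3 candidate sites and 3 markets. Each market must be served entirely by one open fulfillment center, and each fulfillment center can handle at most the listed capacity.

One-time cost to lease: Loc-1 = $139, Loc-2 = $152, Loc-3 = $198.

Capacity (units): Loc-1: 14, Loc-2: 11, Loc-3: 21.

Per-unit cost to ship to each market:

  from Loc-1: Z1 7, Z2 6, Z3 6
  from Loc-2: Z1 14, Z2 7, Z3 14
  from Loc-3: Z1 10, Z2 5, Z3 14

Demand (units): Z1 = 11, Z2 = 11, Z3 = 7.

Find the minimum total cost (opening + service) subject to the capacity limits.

Minimum total cost: 567

Open {Loc-1, Loc-3}: Z1→Loc-1 7·11=77, Z2→Loc-3 5·11=55, Z3→Loc-3 14·7=98.
Loads: Loc-1 carries 11/14, Loc-3 carries 18/21. Service 230; fixed 337; total 567.
Next best feasible plan costs 611.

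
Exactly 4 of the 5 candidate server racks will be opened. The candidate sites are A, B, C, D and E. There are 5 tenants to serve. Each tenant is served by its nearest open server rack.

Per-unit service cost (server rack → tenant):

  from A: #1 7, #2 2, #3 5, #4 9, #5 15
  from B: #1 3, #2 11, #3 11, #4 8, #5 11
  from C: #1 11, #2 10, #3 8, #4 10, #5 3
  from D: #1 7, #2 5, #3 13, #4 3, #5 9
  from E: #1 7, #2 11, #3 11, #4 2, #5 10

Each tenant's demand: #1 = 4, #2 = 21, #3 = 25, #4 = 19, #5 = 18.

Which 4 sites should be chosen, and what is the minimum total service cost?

Choose A, B, C and E; total service cost 271.

With exactly 4 open, each tenant uses its cheapest among the chosen.
{A, B, C, E}: #1→B 3·4=12, #2→A 2·21=42, #3→A 5·25=125, #4→E 2·19=38, #5→C 3·18=54. Service cost 271.
{A, C, D, E}: service cost 287
{A, B, C, D}: service cost 290
Among all 5 size-4 choices, {A, B, C, E} is lowest.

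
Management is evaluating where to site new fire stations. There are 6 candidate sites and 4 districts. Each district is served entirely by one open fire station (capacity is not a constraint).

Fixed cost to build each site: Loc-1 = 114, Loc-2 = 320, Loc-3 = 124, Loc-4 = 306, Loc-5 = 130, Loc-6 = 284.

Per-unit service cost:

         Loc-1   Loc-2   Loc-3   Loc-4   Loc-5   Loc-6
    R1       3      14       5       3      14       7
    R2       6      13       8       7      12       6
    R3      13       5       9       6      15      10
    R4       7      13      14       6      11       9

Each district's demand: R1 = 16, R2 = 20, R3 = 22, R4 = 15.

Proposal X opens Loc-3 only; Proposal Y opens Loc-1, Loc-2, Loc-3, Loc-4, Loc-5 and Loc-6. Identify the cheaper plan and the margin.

Proposal X: {Loc-3}: R1→Loc-3 5·16=80, R2→Loc-3 8·20=160, R3→Loc-3 9·22=198, R4→Loc-3 14·15=210. Service 648; fixed 124; total 772.
Proposal Y: {Loc-1, Loc-2, Loc-3, Loc-4, Loc-5, Loc-6}: R1→Loc-1 3·16=48, R2→Loc-1 6·20=120, R3→Loc-2 5·22=110, R4→Loc-4 6·15=90. Service 368; fixed 1278; total 1646.
Difference: |772 − 1646| = 874.

Proposal X is cheaper by 874.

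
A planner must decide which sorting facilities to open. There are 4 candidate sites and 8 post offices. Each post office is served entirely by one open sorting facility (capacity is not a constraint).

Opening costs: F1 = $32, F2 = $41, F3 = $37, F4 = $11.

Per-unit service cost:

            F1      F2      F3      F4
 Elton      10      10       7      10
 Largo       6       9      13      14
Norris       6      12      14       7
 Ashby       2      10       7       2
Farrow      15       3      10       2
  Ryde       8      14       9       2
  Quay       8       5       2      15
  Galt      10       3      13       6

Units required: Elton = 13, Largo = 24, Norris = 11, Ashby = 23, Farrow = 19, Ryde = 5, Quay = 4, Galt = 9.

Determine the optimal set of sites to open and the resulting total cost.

Open F1, F3 and F4; minimum total cost 537.

For any fixed open set, each post office goes to its cheapest open site; total = fixed + service.
{F1, F3, F4}: Elton→F3 7·13=91, Largo→F1 6·24=144, Norris→F1 6·11=66, Ashby→F1 2·23=46, Farrow→F4 2·19=38, Ryde→F4 2·5=10, Quay→F3 2·4=8, Galt→F4 6·9=54. Service 457; fixed 80; total 537.
{F1, F2, F3, F4}: service 430 + fixed 121 = 551
{F1, F4}: service 520 + fixed 43 = 563
{F4}: service 751 + fixed 11 = 762
No other subset beats 537.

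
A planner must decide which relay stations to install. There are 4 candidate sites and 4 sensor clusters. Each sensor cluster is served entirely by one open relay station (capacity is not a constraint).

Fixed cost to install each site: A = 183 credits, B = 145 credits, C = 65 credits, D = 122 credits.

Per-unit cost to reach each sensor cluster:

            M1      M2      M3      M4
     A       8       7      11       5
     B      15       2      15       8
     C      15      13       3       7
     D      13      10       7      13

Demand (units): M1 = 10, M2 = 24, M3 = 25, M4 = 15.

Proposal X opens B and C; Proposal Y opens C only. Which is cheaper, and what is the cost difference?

Proposal X is cheaper by 119.

Proposal X: {B, C}: M1→B 15·10=150, M2→B 2·24=48, M3→C 3·25=75, M4→C 7·15=105. Service 378; fixed 210; total 588.
Proposal Y: {C}: M1→C 15·10=150, M2→C 13·24=312, M3→C 3·25=75, M4→C 7·15=105. Service 642; fixed 65; total 707.
Difference: |588 − 707| = 119.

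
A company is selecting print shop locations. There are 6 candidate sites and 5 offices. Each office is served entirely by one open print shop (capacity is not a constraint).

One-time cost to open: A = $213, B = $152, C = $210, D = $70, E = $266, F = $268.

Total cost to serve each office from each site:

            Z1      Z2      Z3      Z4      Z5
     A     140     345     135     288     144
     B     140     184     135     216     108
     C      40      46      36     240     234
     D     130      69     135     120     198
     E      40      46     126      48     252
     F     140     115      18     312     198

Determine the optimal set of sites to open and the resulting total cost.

Open C and D; minimum total cost 720.

For any fixed open set, each office goes to its cheapest open site; total = fixed + service.
{C, D}: Z1→C 40, Z2→C 46, Z3→C 36, Z4→D 120, Z5→D 198. Service 440; fixed 280; total 720.
{D}: service 652 + fixed 70 = 722
{E}: Z1→E 40, Z2→E 46, Z3→E 126, Z4→E 48, Z5→E 252. Service 512; fixed 266; total 778.
{A, B, C, D, E, F}: service 260 + fixed 1179 = 1439
No other subset beats 720.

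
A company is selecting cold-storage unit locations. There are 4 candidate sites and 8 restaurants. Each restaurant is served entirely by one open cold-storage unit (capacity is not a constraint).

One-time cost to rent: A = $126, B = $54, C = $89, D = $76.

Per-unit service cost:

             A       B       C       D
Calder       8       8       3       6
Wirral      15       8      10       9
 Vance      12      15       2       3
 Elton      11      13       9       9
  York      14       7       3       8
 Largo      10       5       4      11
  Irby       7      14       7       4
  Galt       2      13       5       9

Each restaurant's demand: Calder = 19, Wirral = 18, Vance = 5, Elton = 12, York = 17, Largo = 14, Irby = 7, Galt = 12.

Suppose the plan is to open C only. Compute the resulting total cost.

Each restaurant is assigned to its cheapest site among the open ones.
{C}: Calder→C 3·19=57, Wirral→C 10·18=180, Vance→C 2·5=10, Elton→C 9·12=108, York→C 3·17=51, Largo→C 4·14=56, Irby→C 7·7=49, Galt→C 5·12=60. Service 571; fixed 89; total 660.

Total cost: 660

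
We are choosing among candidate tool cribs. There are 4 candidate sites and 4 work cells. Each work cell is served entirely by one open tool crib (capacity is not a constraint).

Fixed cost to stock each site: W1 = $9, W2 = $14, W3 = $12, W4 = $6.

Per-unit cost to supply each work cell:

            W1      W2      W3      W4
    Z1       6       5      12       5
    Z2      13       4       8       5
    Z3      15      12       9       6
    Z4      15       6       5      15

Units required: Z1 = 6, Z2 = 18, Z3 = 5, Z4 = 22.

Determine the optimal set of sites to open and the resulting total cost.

Open W2, W3 and W4; minimum total cost 274.

For any fixed open set, each work cell goes to its cheapest open site; total = fixed + service.
{W2, W3, W4}: Z1→W2 5·6=30, Z2→W2 4·18=72, Z3→W4 6·5=30, Z4→W3 5·22=110. Service 242; fixed 32; total 274.
{W3, W4}: Z1→W4 5·6=30, Z2→W4 5·18=90, Z3→W4 6·5=30, Z4→W3 5·22=110. Service 260; fixed 18; total 278.
{W1, W2, W3, W4}: service 242 + fixed 41 = 283
{W4}: Z1→W4 5·6=30, Z2→W4 5·18=90, Z3→W4 6·5=30, Z4→W4 15·22=330. Service 480; fixed 6; total 486.
No other subset beats 274.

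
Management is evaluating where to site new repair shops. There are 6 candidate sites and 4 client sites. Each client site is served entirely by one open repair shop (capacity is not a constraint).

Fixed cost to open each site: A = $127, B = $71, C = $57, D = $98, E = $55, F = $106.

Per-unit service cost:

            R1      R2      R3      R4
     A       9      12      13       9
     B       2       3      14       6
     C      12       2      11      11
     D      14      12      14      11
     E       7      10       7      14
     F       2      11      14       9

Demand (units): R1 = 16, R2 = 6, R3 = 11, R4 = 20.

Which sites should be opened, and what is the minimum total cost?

For any fixed open set, each client site goes to its cheapest open site; total = fixed + service.
{B, E}: R1→B 2·16=32, R2→B 3·6=18, R3→E 7·11=77, R4→B 6·20=120. Service 247; fixed 126; total 373.
{B}: service 324 + fixed 71 = 395
{B, C}: R1→B 2·16=32, R2→C 2·6=12, R3→C 11·11=121, R4→B 6·20=120. Service 285; fixed 128; total 413.
{A, B, C, D, E, F}: R1→B 2·16=32, R2→C 2·6=12, R3→E 7·11=77, R4→B 6·20=120. Service 241; fixed 514; total 755.
No other subset beats 373.

Open B and E; minimum total cost 373.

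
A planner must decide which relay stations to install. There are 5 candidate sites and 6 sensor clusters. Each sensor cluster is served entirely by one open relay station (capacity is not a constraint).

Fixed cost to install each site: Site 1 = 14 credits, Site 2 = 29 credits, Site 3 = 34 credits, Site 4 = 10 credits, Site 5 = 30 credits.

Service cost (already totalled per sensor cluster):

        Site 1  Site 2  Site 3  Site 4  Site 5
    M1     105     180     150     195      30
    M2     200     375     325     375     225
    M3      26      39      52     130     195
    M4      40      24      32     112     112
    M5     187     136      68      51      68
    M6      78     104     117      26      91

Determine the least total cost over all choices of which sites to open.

Minimum total cost: 427

For any fixed open set, each sensor cluster goes to its cheapest open site; total = fixed + service.
{Site 1, Site 4, Site 5}: M1→Site 5 30, M2→Site 1 200, M3→Site 1 26, M4→Site 1 40, M5→Site 4 51, M6→Site 4 26. Service 373; fixed 54; total 427.
{Site 1, Site 2, Site 4, Site 5}: M1→Site 5 30, M2→Site 1 200, M3→Site 1 26, M4→Site 2 24, M5→Site 4 51, M6→Site 4 26. Service 357; fixed 83; total 440.
{Site 1, Site 3, Site 4, Site 5}: M1→Site 5 30, M2→Site 1 200, M3→Site 1 26, M4→Site 3 32, M5→Site 4 51, M6→Site 4 26. Service 365; fixed 88; total 453.
{Site 1, Site 2, Site 3, Site 4, Site 5}: service 357 + fixed 117 = 474
No other subset beats 427.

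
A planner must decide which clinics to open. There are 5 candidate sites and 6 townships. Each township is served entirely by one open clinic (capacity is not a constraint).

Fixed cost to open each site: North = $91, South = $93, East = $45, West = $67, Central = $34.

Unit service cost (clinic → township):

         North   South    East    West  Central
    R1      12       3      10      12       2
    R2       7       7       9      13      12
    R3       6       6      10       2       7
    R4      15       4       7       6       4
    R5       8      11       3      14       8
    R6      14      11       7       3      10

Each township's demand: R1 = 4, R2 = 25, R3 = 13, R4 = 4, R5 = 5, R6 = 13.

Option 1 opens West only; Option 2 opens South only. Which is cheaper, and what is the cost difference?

Option 1: {West}: R1→West 12·4=48, R2→West 13·25=325, R3→West 2·13=26, R4→West 6·4=24, R5→West 14·5=70, R6→West 3·13=39. Service 532; fixed 67; total 599.
Option 2: {South}: R1→South 3·4=12, R2→South 7·25=175, R3→South 6·13=78, R4→South 4·4=16, R5→South 11·5=55, R6→South 11·13=143. Service 479; fixed 93; total 572.
Difference: |599 − 572| = 27.

Option 2 is cheaper by 27.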